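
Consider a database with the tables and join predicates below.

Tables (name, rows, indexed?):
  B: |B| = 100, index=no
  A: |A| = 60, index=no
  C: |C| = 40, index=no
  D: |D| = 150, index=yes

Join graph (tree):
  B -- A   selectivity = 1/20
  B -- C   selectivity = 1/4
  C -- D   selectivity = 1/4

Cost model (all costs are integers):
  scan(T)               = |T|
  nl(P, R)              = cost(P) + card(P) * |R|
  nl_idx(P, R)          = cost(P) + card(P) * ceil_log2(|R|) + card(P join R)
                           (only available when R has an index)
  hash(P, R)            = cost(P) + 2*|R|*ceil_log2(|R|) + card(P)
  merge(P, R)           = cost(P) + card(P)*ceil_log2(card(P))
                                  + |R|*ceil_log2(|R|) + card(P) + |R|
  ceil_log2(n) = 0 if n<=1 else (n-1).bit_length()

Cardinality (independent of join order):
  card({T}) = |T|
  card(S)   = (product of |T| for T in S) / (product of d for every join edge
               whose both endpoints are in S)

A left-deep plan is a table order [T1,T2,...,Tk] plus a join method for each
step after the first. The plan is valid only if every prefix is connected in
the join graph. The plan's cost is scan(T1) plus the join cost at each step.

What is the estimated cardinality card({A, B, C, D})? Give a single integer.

Tables in S: A(60), B(100), C(40), D(150)
Edges inside S: B-A(d=20), B-C(d=4), C-D(d=4)
numerator = 60 * 100 * 40 * 150 = 36000000
denominator = 20 * 4 * 4 = 320
card(S) = 36000000 / 320 = 112500

112500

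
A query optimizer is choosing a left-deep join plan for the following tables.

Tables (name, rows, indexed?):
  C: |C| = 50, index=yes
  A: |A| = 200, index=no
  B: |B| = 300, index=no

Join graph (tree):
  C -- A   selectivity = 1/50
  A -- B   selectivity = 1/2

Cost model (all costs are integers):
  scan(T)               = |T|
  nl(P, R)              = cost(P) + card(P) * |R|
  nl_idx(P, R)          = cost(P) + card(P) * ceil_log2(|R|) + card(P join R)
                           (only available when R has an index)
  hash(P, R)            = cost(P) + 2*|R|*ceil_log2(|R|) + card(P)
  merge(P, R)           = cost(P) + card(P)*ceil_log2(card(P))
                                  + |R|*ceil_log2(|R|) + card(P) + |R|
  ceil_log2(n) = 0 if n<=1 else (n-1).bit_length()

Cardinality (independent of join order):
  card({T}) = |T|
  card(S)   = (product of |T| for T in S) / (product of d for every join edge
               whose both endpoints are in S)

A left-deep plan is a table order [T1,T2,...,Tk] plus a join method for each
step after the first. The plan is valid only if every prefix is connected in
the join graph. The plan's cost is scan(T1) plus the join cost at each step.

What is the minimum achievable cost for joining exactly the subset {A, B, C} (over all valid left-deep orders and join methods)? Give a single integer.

5800

Selinger DP over subsets of {A,B,C}:
  {C}: scan cost=50, card=50
  {A}: scan cost=200, card=200
  {B}: scan cost=300, card=300
  {AC}: card=200; try (C,hash)→1000, (C,nl_idx)→1600, (A,merge)→2200, (C,merge)→2350, (A,hash)→3300, (A,nl)→10050 …(+1); best=1000 via (C,hash)
  {AB}: card=30000; try (A,hash)→3800, (B,merge)→5000, (A,merge)→5100, (B,hash)→5800, (B,nl)→60200, (A,nl)→60300; best=3800 via (A,hash)
  {ABC}: card=30000; try (B,merge)→5800, (B,hash)→6600, (C,hash)→34400, (B,nl)→61000, (C,nl_idx)→213800, (C,merge)→484150 …(+1); best=5800 via (B,merge)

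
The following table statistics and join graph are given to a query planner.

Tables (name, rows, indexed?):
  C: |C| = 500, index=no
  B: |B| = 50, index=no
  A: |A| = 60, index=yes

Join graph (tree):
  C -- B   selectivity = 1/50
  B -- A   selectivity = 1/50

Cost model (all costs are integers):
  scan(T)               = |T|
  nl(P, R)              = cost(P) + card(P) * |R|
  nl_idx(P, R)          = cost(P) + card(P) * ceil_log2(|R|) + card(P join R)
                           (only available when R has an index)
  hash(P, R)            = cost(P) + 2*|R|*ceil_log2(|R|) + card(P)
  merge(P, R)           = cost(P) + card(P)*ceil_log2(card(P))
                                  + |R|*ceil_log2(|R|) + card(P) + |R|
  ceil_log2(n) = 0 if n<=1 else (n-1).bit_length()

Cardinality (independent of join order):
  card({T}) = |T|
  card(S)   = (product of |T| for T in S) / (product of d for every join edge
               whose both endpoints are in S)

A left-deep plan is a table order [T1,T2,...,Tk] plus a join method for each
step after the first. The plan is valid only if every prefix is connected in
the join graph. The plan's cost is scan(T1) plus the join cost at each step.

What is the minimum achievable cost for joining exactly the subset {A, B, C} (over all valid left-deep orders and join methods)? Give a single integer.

Selinger DP over subsets of {A,B,C}:
  {C}: scan cost=500, card=500
  {B}: scan cost=50, card=50
  {A}: scan cost=60, card=60
  {BC}: card=500; try (B,hash)→1600, (C,merge)→5400, (B,merge)→5850, (C,hash)→9100, (C,nl)→25050, (B,nl)→25500; best=1600 via (B,hash)
  {AB}: card=60; try (A,nl_idx)→410, (B,hash)→720, (A,hash)→820, (A,merge)→820, (B,merge)→830, (A,nl)→3050 …(+1); best=410 via (A,nl_idx)
  {ABC}: card=600; try (A,hash)→2820, (A,nl_idx)→5200, (C,merge)→5830, (A,merge)→7020, (C,hash)→9470, (C,nl)→30410 …(+1); best=2820 via (A,hash)

2820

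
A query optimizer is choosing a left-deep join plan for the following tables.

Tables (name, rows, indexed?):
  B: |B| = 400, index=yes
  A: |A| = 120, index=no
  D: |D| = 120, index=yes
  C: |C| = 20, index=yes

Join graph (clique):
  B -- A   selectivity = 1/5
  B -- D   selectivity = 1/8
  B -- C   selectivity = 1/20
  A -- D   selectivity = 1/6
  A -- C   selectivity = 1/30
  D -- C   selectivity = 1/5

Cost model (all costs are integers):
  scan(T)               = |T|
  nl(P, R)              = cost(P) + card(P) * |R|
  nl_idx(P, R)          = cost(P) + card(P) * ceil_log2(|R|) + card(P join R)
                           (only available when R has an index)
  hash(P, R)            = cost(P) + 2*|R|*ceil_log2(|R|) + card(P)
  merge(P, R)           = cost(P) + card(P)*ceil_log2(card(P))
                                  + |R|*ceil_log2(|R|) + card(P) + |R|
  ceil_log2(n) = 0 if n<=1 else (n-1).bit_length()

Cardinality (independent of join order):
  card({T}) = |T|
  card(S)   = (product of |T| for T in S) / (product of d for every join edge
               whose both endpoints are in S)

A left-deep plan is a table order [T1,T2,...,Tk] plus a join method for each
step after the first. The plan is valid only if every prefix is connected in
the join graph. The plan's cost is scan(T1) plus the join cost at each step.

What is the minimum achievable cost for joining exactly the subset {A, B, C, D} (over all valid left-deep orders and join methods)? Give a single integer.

Selinger DP over subsets of {A,B,C,D}:
  {B}: scan cost=400, card=400
  {A}: scan cost=120, card=120
  {D}: scan cost=120, card=120
  {C}: scan cost=20, card=20
  {AB}: card=9600; try (A,hash)→2480, (B,merge)→5080, (A,merge)→5360, (B,hash)→7440, (B,nl_idx)→10800, (B,nl)→48120 …(+1); best=2480 via (A,hash)
  {BD}: card=6000; try (D,hash)→2480, (B,merge)→5080, (D,merge)→5360, (B,nl_idx)→7200, (B,hash)→7440, (D,nl_idx)→9200 …(+2); best=2480 via (D,hash)
  {BC}: card=400; try (B,nl_idx)→600, (C,hash)→1000, (C,nl_idx)→2800, (B,merge)→4140, (C,merge)→4520, (B,hash)→7240 …(+2); best=600 via (B,nl_idx)
  {AD}: card=2400; try (D,hash)→1920, (A,hash)→1920, (D,merge)→2040, (A,merge)→2040, (D,nl_idx)→3360, (D,nl)→14520 …(+1); best=1920 via (D,hash)
  {AC}: card=80; try (C,hash)→440, (C,nl_idx)→800, (A,merge)→1100, (C,merge)→1200, (A,hash)→1720, (A,nl)→2420 …(+1); best=440 via (C,hash)
  {CD}: card=480; try (C,hash)→440, (D,nl_idx)→640, (D,merge)→1100, (C,merge)→1200, (C,nl_idx)→1200, (D,hash)→1720 …(+2); best=440 via (C,hash)
  {ABD}: card=24000; try (A,hash)→10160, (B,hash)→11520, (D,hash)→13760, (B,merge)→37120, (B,nl_idx)→47520, (A,merge)→87440 …(+5); best=10160 via (A,hash)
  {ABC}: card=320; try (B,nl_idx)→1480, (A,hash)→2680, (B,merge)→5080, (A,merge)→5560, (B,hash)→7720, (C,hash)→12280 …(+5); best=1480 via (B,nl_idx)
  {BCD}: card=1200; try (D,hash)→2680, (D,nl_idx)→4600, (D,merge)→5560, (B,nl_idx)→5960, (B,hash)→8120, (C,hash)→8680 …(+6); best=2680 via (D,hash)
  {ACD}: card=320; try (D,nl_idx)→1320, (D,merge)→2040, (D,hash)→2200, (A,hash)→2600, (C,hash)→4520, (A,merge)→6200 …(+5); best=1320 via (D,nl_idx)
  {ABCD}: card=160; try (D,hash)→3480, (D,nl_idx)→3880, (B,nl_idx)→4360, (A,hash)→5560, (D,merge)→5640, (B,merge)→8520 …(+9); best=3480 via (D,hash)

3480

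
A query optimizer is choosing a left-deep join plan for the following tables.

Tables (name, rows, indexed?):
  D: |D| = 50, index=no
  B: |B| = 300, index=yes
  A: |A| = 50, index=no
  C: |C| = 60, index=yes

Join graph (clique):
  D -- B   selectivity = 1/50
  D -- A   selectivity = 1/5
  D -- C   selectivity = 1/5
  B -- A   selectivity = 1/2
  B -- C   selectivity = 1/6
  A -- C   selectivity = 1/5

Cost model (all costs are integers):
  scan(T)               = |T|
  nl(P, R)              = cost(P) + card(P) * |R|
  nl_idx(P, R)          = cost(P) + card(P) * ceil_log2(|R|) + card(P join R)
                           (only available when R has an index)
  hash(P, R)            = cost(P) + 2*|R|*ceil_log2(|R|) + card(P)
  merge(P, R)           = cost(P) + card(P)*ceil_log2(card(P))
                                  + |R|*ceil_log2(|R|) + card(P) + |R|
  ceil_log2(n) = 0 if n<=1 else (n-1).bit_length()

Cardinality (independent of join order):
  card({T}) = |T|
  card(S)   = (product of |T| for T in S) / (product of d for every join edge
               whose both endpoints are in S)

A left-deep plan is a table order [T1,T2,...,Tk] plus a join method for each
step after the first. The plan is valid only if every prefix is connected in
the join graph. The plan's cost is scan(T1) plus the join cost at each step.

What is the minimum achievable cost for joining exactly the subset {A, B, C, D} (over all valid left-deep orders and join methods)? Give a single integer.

3020

Selinger DP over subsets of {A,B,C,D}:
  {D}: scan cost=50, card=50
  {B}: scan cost=300, card=300
  {A}: scan cost=50, card=50
  {C}: scan cost=60, card=60
  {BD}: card=300; try (B,nl_idx)→800, (D,hash)→1200, (B,merge)→3400, (D,merge)→3650, (B,hash)→5500, (B,nl)→15050 …(+1); best=800 via (B,nl_idx)
  {AD}: card=500; try (D,hash)→700, (A,hash)→700, (D,merge)→750, (A,merge)→750, (D,nl)→2550, (A,nl)→2550; best=700 via (D,hash)
  {CD}: card=600; try (D,hash)→720, (C,hash)→820, (C,merge)→820, (D,merge)→830, (C,nl_idx)→950, (C,nl)→3050 …(+1); best=720 via (D,hash)
  {AB}: card=7500; try (A,hash)→1200, (B,merge)→3400, (A,merge)→3650, (B,hash)→5500, (B,nl_idx)→8000, (B,nl)→15050 …(+1); best=1200 via (A,hash)
  {BC}: card=3000; try (C,hash)→1320, (B,merge)→3480, (B,nl_idx)→3600, (C,merge)→3720, (C,nl_idx)→5100, (B,hash)→5520 …(+2); best=1320 via (C,hash)
  {AC}: card=600; try (A,hash)→720, (C,hash)→820, (C,merge)→820, (A,merge)→830, (C,nl_idx)→950, (C,nl)→3050 …(+1); best=720 via (A,hash)
  {ABD}: card=1500; try (A,hash)→1700, (A,merge)→4150, (B,hash)→6600, (B,nl_idx)→6700, (B,merge)→8700, (D,hash)→9300 …(+4); best=1700 via (A,hash)
  {BCD}: card=600; try (C,hash)→1820, (C,nl_idx)→3200, (C,merge)→4220, (D,hash)→4920, (B,hash)→6720, (B,nl_idx)→6720 …(+5); best=1820 via (C,hash)
  {ACD}: card=1200; try (D,hash)→1920, (C,hash)→1920, (A,hash)→1920, (C,nl_idx)→4900, (C,merge)→6120, (D,merge)→7670 …(+4); best=1920 via (D,hash)
  {ABC}: card=15000; try (A,hash)→4920, (B,hash)→6720, (C,hash)→9420, (B,merge)→10320, (B,nl_idx)→21120, (A,merge)→40670 …(+5); best=4920 via (A,hash)
  {ABCD}: card=600; try (A,hash)→3020, (C,hash)→3920, (B,hash)→8520, (A,merge)→8770, (C,nl_idx)→11300, (B,nl_idx)→13320 …(+8); best=3020 via (A,hash)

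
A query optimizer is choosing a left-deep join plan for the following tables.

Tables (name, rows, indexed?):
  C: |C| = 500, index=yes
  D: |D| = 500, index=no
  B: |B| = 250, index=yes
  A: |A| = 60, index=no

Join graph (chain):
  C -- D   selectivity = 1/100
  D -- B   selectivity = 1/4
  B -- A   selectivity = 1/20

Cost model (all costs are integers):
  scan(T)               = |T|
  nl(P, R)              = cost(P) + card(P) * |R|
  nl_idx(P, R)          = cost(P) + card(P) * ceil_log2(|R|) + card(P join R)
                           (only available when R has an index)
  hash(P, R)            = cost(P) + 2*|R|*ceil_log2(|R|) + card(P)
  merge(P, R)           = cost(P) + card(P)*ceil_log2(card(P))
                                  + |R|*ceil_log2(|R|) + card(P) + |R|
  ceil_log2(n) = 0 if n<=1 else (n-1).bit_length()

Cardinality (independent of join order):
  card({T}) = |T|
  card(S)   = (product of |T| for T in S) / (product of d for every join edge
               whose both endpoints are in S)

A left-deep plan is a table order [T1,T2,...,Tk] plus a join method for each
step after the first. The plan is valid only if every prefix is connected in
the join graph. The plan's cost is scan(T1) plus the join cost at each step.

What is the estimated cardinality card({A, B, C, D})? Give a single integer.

468750

Tables in S: A(60), B(250), C(500), D(500)
Edges inside S: C-D(d=100), D-B(d=4), B-A(d=20)
numerator = 60 * 250 * 500 * 500 = 3750000000
denominator = 100 * 4 * 20 = 8000
card(S) = 3750000000 / 8000 = 468750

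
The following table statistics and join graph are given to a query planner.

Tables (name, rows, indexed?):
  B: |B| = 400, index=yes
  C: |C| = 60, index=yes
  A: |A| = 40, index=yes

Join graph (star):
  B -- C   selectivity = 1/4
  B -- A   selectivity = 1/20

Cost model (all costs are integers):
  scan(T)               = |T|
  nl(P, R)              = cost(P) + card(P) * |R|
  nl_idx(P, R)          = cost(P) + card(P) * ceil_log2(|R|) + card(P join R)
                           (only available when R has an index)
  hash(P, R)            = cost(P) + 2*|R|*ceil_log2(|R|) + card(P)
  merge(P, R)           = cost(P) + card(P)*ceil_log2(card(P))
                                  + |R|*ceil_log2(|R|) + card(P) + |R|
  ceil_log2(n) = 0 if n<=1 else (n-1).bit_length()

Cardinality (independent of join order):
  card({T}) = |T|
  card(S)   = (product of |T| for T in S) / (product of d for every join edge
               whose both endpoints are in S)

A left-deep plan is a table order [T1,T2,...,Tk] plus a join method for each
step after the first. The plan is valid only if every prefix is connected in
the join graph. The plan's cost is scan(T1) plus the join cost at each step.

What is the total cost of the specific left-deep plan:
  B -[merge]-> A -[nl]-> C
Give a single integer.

step 1: scan B: cost=400, card=400
step 2: join A via merge
    card(P join A) = 400*40/(20) = 800
    cost = 400 + 400*9 + 40*6 + 400 + 40 = 4680
step 3: join C via nl
    card(P join C) = 800*60/(4) = 12000
    cost = 4680 + 800*60 = 52680

52680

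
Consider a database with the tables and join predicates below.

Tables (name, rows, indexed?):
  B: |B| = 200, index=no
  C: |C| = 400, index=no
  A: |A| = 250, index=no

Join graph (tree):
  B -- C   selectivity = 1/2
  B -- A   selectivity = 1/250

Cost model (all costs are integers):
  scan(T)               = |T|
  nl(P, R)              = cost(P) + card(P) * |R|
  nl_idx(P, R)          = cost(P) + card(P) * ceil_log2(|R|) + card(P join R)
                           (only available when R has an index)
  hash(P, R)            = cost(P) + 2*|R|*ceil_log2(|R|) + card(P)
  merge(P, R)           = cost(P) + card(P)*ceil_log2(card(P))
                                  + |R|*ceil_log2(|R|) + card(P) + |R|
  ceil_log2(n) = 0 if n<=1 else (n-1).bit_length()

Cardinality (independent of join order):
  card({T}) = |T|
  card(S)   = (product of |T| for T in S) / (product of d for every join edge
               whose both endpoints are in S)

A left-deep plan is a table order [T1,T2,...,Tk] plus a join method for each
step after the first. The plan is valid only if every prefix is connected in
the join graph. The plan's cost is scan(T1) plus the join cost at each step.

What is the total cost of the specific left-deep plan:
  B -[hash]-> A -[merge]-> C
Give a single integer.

10200

step 1: scan B: cost=200, card=200
step 2: join A via hash
    card(P join A) = 200*250/(250) = 200
    cost = 200 + 2*250*8 + 200 = 4400
step 3: join C via merge
    card(P join C) = 200*400/(2) = 40000
    cost = 4400 + 200*8 + 400*9 + 200 + 400 = 10200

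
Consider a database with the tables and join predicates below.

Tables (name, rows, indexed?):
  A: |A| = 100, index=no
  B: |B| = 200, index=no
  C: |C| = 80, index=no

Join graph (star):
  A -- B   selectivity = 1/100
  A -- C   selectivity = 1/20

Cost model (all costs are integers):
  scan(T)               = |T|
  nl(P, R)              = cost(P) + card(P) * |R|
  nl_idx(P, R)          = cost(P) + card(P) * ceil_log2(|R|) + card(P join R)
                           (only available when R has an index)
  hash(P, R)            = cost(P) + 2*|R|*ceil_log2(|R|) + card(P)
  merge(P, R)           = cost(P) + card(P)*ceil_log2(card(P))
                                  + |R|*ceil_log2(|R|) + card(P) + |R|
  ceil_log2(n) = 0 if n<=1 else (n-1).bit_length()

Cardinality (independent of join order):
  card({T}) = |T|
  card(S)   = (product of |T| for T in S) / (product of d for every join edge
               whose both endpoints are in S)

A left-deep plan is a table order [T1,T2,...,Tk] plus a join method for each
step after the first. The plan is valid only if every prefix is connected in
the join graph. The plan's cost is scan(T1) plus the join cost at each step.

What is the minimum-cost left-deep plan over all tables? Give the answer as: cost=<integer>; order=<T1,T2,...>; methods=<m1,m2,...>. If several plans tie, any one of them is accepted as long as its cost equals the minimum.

cost=3120; order=B,A,C; methods=hash,hash

Selinger DP (subsets sized 1..n):
  {A}: scan cost=100, card=100
  {B}: scan cost=200, card=200
  {C}: scan cost=80, card=80
  {AB}: card=200; try (A,hash)→1800, (B,merge)→2700, (A,merge)→2800, (B,hash)→3400, (B,nl)→20100, (A,nl)→20200; best=1800 via (A,hash)
  {AC}: card=400; try (C,hash)→1320, (A,merge)→1520, (C,merge)→1540, (A,hash)→1560, (A,nl)→8080, (C,nl)→8100; best=1320 via (C,hash)
  {ABC}: card=800; try (C,hash)→3120, (C,merge)→4240, (B,hash)→4920, (B,merge)→7120, (C,nl)→17800, (B,nl)→81320; best=3120 via (C,hash)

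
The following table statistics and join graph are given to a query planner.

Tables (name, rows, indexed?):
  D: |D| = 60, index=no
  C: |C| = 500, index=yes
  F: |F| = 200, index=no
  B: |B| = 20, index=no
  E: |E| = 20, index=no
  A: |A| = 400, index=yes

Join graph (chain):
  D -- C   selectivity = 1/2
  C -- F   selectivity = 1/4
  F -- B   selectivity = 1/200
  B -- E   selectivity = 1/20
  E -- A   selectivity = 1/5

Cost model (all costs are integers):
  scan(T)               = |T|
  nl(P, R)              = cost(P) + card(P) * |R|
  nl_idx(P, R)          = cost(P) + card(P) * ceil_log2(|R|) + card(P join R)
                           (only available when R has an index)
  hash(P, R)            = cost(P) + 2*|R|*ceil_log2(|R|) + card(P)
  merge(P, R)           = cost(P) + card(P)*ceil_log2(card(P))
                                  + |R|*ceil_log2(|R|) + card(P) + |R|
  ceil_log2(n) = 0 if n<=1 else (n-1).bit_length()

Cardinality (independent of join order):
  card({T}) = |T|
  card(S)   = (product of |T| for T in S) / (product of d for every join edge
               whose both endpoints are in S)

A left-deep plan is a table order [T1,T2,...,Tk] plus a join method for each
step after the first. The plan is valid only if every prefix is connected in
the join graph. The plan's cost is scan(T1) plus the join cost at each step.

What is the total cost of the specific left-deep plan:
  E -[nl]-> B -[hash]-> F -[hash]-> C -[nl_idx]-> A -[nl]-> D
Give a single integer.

12235160

step 1: scan E: cost=20, card=20
step 2: join B via nl
    card(P join B) = 20*20/(20) = 20
    cost = 20 + 20*20 = 420
step 3: join F via hash
    card(P join F) = 20*200/(200) = 20
    cost = 420 + 2*200*8 + 20 = 3640
step 4: join C via hash
    card(P join C) = 20*500/(4) = 2500
    cost = 3640 + 2*500*9 + 20 = 12660
step 5: join A via nl_idx
    card(P join A) = 2500*400/(5) = 200000
    cost = 12660 + 2500*9 + 200000 = 235160
step 6: join D via nl
    card(P join D) = 200000*60/(2) = 6000000
    cost = 235160 + 200000*60 = 12235160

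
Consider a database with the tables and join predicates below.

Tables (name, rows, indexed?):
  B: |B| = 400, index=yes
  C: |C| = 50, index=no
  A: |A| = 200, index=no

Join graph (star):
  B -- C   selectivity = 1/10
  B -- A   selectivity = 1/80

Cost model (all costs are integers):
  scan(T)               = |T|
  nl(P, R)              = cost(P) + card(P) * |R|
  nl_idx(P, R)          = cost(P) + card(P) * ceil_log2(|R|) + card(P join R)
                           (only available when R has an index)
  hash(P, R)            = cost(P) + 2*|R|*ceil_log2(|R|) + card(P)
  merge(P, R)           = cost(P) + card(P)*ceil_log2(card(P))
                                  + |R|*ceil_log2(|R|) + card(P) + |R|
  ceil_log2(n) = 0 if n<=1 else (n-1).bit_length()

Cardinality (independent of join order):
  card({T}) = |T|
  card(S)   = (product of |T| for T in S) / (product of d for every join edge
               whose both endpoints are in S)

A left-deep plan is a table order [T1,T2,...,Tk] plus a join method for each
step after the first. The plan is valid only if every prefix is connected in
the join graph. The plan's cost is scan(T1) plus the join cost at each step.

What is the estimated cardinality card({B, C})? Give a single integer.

2000

Tables in S: B(400), C(50)
Edges inside S: B-C(d=10)
numerator = 400 * 50 = 20000
denominator = 10 = 10
card(S) = 20000 / 10 = 2000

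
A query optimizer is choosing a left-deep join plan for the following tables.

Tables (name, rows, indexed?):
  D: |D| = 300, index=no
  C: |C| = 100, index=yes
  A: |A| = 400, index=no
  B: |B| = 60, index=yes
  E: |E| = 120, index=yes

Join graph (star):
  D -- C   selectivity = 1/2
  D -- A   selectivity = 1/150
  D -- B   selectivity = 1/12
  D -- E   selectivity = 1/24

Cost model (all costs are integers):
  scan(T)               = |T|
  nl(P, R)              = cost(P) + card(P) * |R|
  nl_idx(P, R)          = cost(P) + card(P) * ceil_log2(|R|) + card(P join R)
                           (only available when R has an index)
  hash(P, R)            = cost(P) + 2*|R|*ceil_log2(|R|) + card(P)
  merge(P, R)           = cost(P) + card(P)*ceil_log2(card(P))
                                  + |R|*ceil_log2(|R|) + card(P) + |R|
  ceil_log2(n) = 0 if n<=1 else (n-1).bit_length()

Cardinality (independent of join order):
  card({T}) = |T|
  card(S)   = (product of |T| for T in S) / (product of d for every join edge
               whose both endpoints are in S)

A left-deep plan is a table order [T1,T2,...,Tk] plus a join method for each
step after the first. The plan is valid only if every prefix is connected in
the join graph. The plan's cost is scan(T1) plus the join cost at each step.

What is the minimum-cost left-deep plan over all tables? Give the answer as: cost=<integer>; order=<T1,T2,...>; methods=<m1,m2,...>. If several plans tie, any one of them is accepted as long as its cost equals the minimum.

cost=34800; order=A,D,B,E,C; methods=hash,hash,hash,hash

Selinger DP (subsets sized 1..n):
  {D}: scan cost=300, card=300
  {C}: scan cost=100, card=100
  {A}: scan cost=400, card=400
  {B}: scan cost=60, card=60
  {E}: scan cost=120, card=120
  {CD}: card=15000; try (C,hash)→2000, (D,merge)→3900, (C,merge)→4100, (D,hash)→5600, (C,nl_idx)→17400, (D,nl)→30100 …(+1); best=2000 via (C,hash)
  {AD}: card=800; try (D,hash)→6200, (A,merge)→7300, (D,merge)→7400, (A,hash)→7800, (A,nl)→120300, (D,nl)→120400; best=6200 via (D,hash)
  {BD}: card=1500; try (B,hash)→1320, (D,merge)→3480, (B,nl_idx)→3600, (B,merge)→3720, (D,hash)→5520, (D,nl)→18060 …(+1); best=1320 via (B,hash)
  {DE}: card=1500; try (E,hash)→2280, (E,nl_idx)→3900, (D,merge)→4080, (E,merge)→4260, (D,hash)→5640, (D,nl)→36120 …(+1); best=2280 via (E,hash)
  {ACD}: card=40000; try (C,hash)→8400, (C,merge)→15800, (A,hash)→24200, (C,nl_idx)→51800, (C,nl)→86200, (A,merge)→231000 …(+1); best=8400 via (C,hash)
  {BCD}: card=75000; try (C,hash)→4220, (B,hash)→17720, (C,merge)→20120, (C,nl_idx)→86820, (C,nl)→151320, (B,nl_idx)→167000 …(+2); best=4220 via (C,hash)
  {CDE}: card=75000; try (C,hash)→5180, (E,hash)→18680, (C,merge)→21080, (C,nl_idx)→87780, (C,nl)→152280, (E,nl_idx)→182000 …(+2); best=5180 via (C,hash)
  {ABD}: card=4000; try (B,hash)→7720, (A,hash)→10020, (B,nl_idx)→15000, (B,merge)→15420, (A,merge)→23320, (B,nl)→54200 …(+1); best=7720 via (B,hash)
  {ADE}: card=4000; try (E,hash)→8680, (A,hash)→10980, (E,nl_idx)→15800, (E,merge)→15960, (A,merge)→24280, (E,nl)→102200 …(+1); best=8680 via (E,hash)
  {BDE}: card=7500; try (E,hash)→4500, (B,hash)→4500, (B,nl_idx)→18780, (E,nl_idx)→19320, (E,merge)→20280, (B,merge)→20700 …(+2); best=4500 via (E,hash)
  {ABCD}: card=200000; try (C,hash)→13120, (B,hash)→49120, (C,merge)→60520, (A,hash)→86420, (C,nl_idx)→235720, (C,nl)→407720 …(+5); best=13120 via (C,hash)
  {ACDE}: card=200000; try (C,hash)→14080, (E,hash)→50080, (C,merge)→61480, (A,hash)→87380, (C,nl_idx)→236680, (C,nl)→408680 …(+5); best=14080 via (C,hash)
  {BCDE}: card=375000; try (C,hash)→13400, (E,hash)→80900, (B,hash)→80900, (C,merge)→110300, (C,nl_idx)→432000, (C,nl)→754500 …(+6); best=13400 via (C,hash)
  {ABDE}: card=20000; try (E,hash)→13400, (B,hash)→13400, (A,hash)→19200, (B,nl_idx)→52680, (E,nl_idx)→55720, (E,merge)→60680 …(+5); best=13400 via (E,hash)
  {ABCDE}: card=1000000; try (C,hash)→34800, (E,hash)→214800, (B,hash)→214800, (C,merge)→334200, (A,hash)→395600, (C,nl_idx)→1153400 …(+9); best=34800 via (C,hash)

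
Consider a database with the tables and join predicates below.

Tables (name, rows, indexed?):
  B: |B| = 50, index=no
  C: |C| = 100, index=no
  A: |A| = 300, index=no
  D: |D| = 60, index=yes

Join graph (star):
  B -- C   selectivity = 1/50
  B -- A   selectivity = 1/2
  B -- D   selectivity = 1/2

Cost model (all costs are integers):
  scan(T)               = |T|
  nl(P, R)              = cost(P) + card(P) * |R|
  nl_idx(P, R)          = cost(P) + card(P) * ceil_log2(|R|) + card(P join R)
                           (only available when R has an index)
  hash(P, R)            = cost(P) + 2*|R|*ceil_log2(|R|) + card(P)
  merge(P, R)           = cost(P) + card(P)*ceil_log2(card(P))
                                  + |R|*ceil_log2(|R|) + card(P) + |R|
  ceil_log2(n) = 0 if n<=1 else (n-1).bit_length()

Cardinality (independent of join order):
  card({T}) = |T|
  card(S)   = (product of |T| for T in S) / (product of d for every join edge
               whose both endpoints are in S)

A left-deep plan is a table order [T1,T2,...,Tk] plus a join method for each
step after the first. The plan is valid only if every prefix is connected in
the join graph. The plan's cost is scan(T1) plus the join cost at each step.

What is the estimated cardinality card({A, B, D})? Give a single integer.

225000

Tables in S: A(300), B(50), D(60)
Edges inside S: B-A(d=2), B-D(d=2)
numerator = 300 * 50 * 60 = 900000
denominator = 2 * 2 = 4
card(S) = 900000 / 4 = 225000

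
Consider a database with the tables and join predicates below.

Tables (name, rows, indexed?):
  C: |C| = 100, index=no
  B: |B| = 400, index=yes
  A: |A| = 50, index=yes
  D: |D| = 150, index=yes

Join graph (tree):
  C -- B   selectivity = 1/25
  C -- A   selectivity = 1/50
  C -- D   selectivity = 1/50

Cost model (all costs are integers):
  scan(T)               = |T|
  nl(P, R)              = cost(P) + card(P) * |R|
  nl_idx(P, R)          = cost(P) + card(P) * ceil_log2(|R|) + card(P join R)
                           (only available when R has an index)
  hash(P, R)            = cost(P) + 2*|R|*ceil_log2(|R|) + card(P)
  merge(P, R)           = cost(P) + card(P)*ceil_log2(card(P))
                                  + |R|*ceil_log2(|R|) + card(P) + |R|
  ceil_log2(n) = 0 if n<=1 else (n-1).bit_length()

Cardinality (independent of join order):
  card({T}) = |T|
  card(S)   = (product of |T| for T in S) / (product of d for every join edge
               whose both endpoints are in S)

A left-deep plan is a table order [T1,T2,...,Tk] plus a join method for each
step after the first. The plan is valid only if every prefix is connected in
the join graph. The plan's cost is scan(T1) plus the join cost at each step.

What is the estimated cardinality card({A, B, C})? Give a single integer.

1600

Tables in S: A(50), B(400), C(100)
Edges inside S: C-B(d=25), C-A(d=50)
numerator = 50 * 400 * 100 = 2000000
denominator = 25 * 50 = 1250
card(S) = 2000000 / 1250 = 1600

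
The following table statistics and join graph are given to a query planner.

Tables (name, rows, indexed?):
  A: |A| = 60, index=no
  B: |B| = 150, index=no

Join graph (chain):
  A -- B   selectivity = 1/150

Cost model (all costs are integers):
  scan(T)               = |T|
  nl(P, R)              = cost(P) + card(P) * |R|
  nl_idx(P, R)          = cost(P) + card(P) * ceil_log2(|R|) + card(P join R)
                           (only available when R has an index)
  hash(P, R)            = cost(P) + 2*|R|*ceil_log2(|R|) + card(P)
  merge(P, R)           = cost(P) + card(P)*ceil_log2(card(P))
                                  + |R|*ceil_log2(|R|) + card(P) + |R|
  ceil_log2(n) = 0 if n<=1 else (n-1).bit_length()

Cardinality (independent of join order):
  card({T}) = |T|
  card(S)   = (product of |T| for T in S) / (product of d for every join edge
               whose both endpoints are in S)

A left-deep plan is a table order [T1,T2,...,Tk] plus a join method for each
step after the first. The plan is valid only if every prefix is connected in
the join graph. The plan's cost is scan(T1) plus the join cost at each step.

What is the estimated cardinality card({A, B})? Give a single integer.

Tables in S: A(60), B(150)
Edges inside S: A-B(d=150)
numerator = 60 * 150 = 9000
denominator = 150 = 150
card(S) = 9000 / 150 = 60

60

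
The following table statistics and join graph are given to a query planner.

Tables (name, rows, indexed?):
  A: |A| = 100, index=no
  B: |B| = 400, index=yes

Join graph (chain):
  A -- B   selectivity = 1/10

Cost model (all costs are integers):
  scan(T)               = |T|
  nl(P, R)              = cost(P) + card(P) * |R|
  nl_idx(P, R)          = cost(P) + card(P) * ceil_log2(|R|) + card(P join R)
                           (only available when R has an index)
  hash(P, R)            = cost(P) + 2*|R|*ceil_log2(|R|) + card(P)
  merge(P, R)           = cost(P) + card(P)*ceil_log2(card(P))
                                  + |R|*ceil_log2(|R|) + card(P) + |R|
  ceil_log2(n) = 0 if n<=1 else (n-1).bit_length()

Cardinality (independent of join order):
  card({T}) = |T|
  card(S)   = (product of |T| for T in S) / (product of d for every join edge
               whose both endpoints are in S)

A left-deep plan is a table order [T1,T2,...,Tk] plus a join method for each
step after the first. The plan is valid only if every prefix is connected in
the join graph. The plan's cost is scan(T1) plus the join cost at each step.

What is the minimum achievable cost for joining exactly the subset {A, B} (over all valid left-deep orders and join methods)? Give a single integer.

2200

Selinger DP over subsets of {A,B}:
  {A}: scan cost=100, card=100
  {B}: scan cost=400, card=400
  {AB}: card=4000; try (A,hash)→2200, (B,merge)→4900, (B,nl_idx)→5000, (A,merge)→5200, (B,hash)→7400, (B,nl)→40100 …(+1); best=2200 via (A,hash)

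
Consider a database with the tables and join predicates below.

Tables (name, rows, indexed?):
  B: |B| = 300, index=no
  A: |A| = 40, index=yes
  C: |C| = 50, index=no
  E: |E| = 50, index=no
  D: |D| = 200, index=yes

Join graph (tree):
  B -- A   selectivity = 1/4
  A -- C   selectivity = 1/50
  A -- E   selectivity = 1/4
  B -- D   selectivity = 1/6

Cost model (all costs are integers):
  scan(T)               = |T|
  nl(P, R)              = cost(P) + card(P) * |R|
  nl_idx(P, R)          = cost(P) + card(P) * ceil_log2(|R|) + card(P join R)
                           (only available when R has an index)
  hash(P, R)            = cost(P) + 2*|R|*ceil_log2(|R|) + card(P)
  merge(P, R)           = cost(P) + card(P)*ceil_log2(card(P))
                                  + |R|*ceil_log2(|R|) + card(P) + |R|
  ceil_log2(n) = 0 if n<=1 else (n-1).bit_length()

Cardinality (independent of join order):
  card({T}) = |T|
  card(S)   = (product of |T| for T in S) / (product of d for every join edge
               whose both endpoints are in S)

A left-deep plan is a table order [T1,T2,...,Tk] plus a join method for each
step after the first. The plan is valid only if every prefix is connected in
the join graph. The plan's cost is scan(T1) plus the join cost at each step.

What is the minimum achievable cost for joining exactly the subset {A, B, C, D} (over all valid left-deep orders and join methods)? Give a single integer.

Selinger DP over subsets of {A,B,C,D}:
  {B}: scan cost=300, card=300
  {A}: scan cost=40, card=40
  {C}: scan cost=50, card=50
  {D}: scan cost=200, card=200
  {AB}: card=3000; try (A,hash)→1080, (B,merge)→3320, (A,merge)→3580, (A,nl_idx)→5100, (B,hash)→5480, (B,nl)→12040 …(+1); best=1080 via (A,hash)
  {BD}: card=10000; try (D,hash)→3800, (B,merge)→5000, (D,merge)→5100, (B,hash)→5800, (D,nl_idx)→12700, (B,nl)→60200 …(+1); best=3800 via (D,hash)
  {AC}: card=40; try (A,nl_idx)→390, (A,hash)→580, (C,merge)→670, (C,hash)→680, (A,merge)→680, (C,nl)→2040 …(+1); best=390 via (A,nl_idx)
  {ABC}: card=3000; try (B,merge)→3670, (C,hash)→4680, (B,hash)→5830, (B,nl)→12390, (C,merge)→40430, (C,nl)→151080; best=3670 via (B,merge)
  {ABD}: card=100000; try (D,hash)→7280, (A,hash)→14280, (D,merge)→41880, (D,nl_idx)→125080, (A,merge)→154080, (A,nl_idx)→163800 …(+2); best=7280 via (D,hash)
  {ABCD}: card=100000; try (D,hash)→9870, (D,merge)→44470, (C,hash)→107880, (D,nl_idx)→127670, (D,nl)→603670, (C,merge)→1807630 …(+1); best=9870 via (D,hash)

9870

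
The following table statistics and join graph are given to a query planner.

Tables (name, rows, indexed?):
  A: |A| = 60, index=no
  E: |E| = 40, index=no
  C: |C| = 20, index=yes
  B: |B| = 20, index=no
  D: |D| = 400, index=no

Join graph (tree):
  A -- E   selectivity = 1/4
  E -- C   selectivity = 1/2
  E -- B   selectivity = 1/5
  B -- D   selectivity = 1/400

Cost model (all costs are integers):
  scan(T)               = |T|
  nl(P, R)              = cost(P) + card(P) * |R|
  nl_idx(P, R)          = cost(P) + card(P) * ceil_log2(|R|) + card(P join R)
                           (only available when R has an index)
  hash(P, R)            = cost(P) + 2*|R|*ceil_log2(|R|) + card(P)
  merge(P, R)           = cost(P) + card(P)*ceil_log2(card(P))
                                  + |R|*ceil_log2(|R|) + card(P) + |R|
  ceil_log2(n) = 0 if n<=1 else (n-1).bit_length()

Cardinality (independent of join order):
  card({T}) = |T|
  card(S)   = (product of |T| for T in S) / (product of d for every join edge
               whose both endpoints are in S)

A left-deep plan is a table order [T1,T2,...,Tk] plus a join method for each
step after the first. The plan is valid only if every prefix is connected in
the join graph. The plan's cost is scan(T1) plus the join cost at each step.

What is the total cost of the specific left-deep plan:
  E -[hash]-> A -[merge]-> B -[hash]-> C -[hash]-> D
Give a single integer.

step 1: scan E: cost=40, card=40
step 2: join A via hash
    card(P join A) = 40*60/(4) = 600
    cost = 40 + 2*60*6 + 40 = 800
step 3: join B via merge
    card(P join B) = 600*20/(5) = 2400
    cost = 800 + 600*10 + 20*5 + 600 + 20 = 7520
step 4: join C via hash
    card(P join C) = 2400*20/(2) = 24000
    cost = 7520 + 2*20*5 + 2400 = 10120
step 5: join D via hash
    card(P join D) = 24000*400/(400) = 24000
    cost = 10120 + 2*400*9 + 24000 = 41320

41320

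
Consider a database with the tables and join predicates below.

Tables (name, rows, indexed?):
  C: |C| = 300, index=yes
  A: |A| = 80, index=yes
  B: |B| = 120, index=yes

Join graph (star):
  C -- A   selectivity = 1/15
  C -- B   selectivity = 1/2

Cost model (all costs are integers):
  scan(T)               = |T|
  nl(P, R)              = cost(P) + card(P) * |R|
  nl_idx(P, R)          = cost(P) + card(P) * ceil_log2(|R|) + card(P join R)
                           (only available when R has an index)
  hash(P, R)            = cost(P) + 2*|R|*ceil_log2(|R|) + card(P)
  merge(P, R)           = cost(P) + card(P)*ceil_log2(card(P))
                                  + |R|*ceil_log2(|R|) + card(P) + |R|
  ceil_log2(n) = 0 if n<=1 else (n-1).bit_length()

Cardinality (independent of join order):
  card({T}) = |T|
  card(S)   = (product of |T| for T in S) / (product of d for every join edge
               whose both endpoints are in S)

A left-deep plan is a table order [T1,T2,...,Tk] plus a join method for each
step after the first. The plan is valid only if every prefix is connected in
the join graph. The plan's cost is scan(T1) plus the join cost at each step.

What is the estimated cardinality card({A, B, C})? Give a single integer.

96000

Tables in S: A(80), B(120), C(300)
Edges inside S: C-A(d=15), C-B(d=2)
numerator = 80 * 120 * 300 = 2880000
denominator = 15 * 2 = 30
card(S) = 2880000 / 30 = 96000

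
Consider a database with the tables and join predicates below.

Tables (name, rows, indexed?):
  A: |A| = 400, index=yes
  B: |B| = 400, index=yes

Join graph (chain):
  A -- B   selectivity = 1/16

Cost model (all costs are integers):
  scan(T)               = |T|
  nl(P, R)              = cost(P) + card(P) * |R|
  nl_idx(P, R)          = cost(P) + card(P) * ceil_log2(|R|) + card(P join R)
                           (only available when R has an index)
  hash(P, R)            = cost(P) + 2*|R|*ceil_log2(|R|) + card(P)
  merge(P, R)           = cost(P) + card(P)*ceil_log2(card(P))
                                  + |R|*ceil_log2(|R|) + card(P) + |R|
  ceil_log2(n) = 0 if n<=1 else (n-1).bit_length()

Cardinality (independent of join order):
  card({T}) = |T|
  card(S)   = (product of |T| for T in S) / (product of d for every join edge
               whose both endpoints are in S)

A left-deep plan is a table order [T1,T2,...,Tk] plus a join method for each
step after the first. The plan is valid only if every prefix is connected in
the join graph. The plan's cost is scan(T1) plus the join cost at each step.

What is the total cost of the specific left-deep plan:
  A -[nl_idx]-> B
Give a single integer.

14000

step 1: scan A: cost=400, card=400
step 2: join B via nl_idx
    card(P join B) = 400*400/(16) = 10000
    cost = 400 + 400*9 + 10000 = 14000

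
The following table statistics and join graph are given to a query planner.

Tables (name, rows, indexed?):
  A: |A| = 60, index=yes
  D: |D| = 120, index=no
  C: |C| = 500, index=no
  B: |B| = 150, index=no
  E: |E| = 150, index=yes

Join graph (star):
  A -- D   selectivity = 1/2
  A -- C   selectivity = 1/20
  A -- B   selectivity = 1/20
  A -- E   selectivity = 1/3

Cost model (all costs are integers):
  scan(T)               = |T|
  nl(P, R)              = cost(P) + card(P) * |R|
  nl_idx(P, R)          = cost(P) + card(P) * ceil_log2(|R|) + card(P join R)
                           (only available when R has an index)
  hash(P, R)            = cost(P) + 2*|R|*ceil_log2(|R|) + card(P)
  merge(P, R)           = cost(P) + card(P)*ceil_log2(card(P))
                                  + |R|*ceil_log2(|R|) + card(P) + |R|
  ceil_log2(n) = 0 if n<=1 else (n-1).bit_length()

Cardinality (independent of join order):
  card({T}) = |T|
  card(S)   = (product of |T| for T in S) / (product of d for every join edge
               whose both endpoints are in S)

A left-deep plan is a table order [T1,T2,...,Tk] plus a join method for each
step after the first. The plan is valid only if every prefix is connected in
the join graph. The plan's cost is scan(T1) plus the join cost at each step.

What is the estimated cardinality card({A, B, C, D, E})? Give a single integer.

Tables in S: A(60), B(150), C(500), D(120), E(150)
Edges inside S: A-D(d=2), A-C(d=20), A-B(d=20), A-E(d=3)
numerator = 60 * 150 * 500 * 120 * 150 = 81000000000
denominator = 2 * 20 * 20 * 3 = 2400
card(S) = 81000000000 / 2400 = 33750000

33750000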